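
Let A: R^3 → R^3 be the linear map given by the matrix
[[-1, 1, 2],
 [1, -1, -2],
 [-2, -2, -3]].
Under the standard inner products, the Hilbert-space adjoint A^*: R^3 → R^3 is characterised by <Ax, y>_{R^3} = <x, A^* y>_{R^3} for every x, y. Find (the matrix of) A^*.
A^* = A^T =
[[-1, 1, -2],
 [1, -1, -2],
 [2, -2, -3]]

For real matrices with standard dot products, the defining identity <Ax, y> = <x, A^* y> gives (Ax)^T y = x^T (A^*) y, i.e. x^T A^T y = x^T (A^*) y. Since this holds for all x, y, we must have A^* = A^T. Therefore
A^* =
[[-1, 1, -2],
 [1, -1, -2],
 [2, -2, -3]].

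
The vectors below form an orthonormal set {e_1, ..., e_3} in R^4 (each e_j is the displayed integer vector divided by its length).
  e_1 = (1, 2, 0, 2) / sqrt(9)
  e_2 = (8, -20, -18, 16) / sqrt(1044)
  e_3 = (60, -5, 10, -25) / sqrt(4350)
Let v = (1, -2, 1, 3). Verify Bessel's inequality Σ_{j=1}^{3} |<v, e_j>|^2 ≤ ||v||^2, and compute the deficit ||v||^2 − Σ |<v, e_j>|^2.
Σ |<v, e_j>|^2 = 41/6; ||v||^2 = 15; deficit = 49/6

Write each e_j = u_j / sqrt(<u_j, u_j>) where u_j is the displayed integer vector. Then <v, e_j> = <v, u_j> / sqrt(<u_j, u_j>), so |<v, e_j>|^2 = <v, u_j>^2 / <u_j, u_j>.
Coefficients: <v, e_1> = 3/sqrt(9), <v, e_2> = 78/sqrt(1044), <v, e_3> = 5/sqrt(4350).
Square and sum: Σ |<v, e_j>|^2 = 41/6.
Compute ||v||^2 = v·v = 15.
Deficit = 15 − 41/6 = 49/6 ≥ 0, confirming Bessel's inequality. (The deficit equals ||v − Σ <v,e_j> e_j||^2, the squared distance from v to span{e_j}.)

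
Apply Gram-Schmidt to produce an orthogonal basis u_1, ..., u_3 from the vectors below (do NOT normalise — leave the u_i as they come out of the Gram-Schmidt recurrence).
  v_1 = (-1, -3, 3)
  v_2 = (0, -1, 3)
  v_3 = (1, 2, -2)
Orthogonal basis:
  u_1 = (-1, -3, 3)
  u_2 = (12/19, 17/19, 21/19)
  u_3 = (6/23, -3/23, -1/23)

Apply the Gram-Schmidt recurrence
  u_1 = v_1
  u_i = v_i − Σ_{j<i} ((v_i · u_j) / (u_j · u_j)) · u_j.

Step by step this gives:
  u_1 = (-1, -3, 3)
  u_2 = (12/19, 17/19, 21/19)
  u_3 = (6/23, -3/23, -1/23)

Orthogonality check:
  u_2 · u_1 = 0 (should be 0)
  u_3 · u_1 = 0 (should be 0)
  u_3 · u_2 = 0 (should be 0)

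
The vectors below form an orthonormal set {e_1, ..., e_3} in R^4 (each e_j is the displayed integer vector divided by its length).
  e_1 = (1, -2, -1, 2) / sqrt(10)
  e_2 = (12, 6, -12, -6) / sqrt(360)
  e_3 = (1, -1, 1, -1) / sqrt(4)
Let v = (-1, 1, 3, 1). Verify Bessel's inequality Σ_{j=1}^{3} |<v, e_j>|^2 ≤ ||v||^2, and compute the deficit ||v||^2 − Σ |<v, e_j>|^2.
Σ |<v, e_j>|^2 = 8; ||v||^2 = 12; deficit = 4

Write each e_j = u_j / sqrt(<u_j, u_j>) where u_j is the displayed integer vector. Then <v, e_j> = <v, u_j> / sqrt(<u_j, u_j>), so |<v, e_j>|^2 = <v, u_j>^2 / <u_j, u_j>.
Coefficients: <v, e_1> = -4/sqrt(10), <v, e_2> = -48/sqrt(360), <v, e_3> = 0/sqrt(4).
Square and sum: Σ |<v, e_j>|^2 = 8.
Compute ||v||^2 = v·v = 12.
Deficit = 12 − 8 = 4 ≥ 0, confirming Bessel's inequality. (The deficit equals ||v − Σ <v,e_j> e_j||^2, the squared distance from v to span{e_j}.)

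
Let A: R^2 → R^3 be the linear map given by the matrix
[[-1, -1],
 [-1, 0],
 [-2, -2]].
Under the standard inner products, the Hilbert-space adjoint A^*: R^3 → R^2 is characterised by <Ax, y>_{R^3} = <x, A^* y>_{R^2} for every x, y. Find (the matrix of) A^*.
A^* = A^T =
[[-1, -1, -2],
 [-1, 0, -2]]

For real matrices with standard dot products, the defining identity <Ax, y> = <x, A^* y> gives (Ax)^T y = x^T (A^*) y, i.e. x^T A^T y = x^T (A^*) y. Since this holds for all x, y, we must have A^* = A^T. Therefore
A^* =
[[-1, -1, -2],
 [-1, 0, -2]].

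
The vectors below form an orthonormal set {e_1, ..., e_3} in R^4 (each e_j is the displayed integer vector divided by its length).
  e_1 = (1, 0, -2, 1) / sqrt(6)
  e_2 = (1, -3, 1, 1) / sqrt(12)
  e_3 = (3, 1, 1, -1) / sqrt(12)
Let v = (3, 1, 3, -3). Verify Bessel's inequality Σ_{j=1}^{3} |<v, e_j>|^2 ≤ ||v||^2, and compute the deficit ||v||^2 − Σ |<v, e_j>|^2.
Σ |<v, e_j>|^2 = 82/3; ||v||^2 = 28; deficit = 2/3

Write each e_j = u_j / sqrt(<u_j, u_j>) where u_j is the displayed integer vector. Then <v, e_j> = <v, u_j> / sqrt(<u_j, u_j>), so |<v, e_j>|^2 = <v, u_j>^2 / <u_j, u_j>.
Coefficients: <v, e_1> = -6/sqrt(6), <v, e_2> = 0/sqrt(12), <v, e_3> = 16/sqrt(12).
Square and sum: Σ |<v, e_j>|^2 = 82/3.
Compute ||v||^2 = v·v = 28.
Deficit = 28 − 82/3 = 2/3 ≥ 0, confirming Bessel's inequality. (The deficit equals ||v − Σ <v,e_j> e_j||^2, the squared distance from v to span{e_j}.)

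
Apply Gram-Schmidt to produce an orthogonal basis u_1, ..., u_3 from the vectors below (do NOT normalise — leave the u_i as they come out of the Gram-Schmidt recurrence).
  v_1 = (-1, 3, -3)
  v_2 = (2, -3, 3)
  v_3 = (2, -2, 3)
Orthogonal basis:
  u_1 = (-1, 3, -3)
  u_2 = (18/19, 3/19, -3/19)
  u_3 = (0, 1/2, 1/2)

Apply the Gram-Schmidt recurrence
  u_1 = v_1
  u_i = v_i − Σ_{j<i} ((v_i · u_j) / (u_j · u_j)) · u_j.

Step by step this gives:
  u_1 = (-1, 3, -3)
  u_2 = (18/19, 3/19, -3/19)
  u_3 = (0, 1/2, 1/2)

Orthogonality check:
  u_2 · u_1 = 0 (should be 0)
  u_3 · u_1 = 0 (should be 0)
  u_3 · u_2 = 0 (should be 0)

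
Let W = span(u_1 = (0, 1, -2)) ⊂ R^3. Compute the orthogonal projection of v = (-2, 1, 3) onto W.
proj_W(v) = (0, -1, 2)

Set up U = [u_1 | ... | u_1] ∈ R^(3×1). The projector onto W = col(U) is P = U (U^T U)^(-1) U^T.
Compute U^T U =
  [5],
and U^T v = (-5).
Solve U^T U · c = U^T v for the coefficients: c = (-1). The projection is proj_W(v) = U c.
Check: (v - proj_W(v)) · u_1 = 0  (should be 0).
Result: proj_W(v) = (0, -1, 2).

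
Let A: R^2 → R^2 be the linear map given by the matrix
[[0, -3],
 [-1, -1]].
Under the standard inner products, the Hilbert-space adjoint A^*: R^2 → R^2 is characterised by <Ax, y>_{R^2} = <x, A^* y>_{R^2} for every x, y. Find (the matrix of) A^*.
A^* = A^T =
[[0, -1],
 [-3, -1]]

For real matrices with standard dot products, the defining identity <Ax, y> = <x, A^* y> gives (Ax)^T y = x^T (A^*) y, i.e. x^T A^T y = x^T (A^*) y. Since this holds for all x, y, we must have A^* = A^T. Therefore
A^* =
[[0, -1],
 [-3, -1]].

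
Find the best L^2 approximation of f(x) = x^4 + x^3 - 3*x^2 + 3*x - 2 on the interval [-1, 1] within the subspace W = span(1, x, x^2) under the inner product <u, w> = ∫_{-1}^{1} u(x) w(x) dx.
g(x) = -15*x^2/7 + 18*x/5 - 73/35

The best approximation g ∈ W is the orthogonal projection of f onto W. Writing g = a_0 + a_1 x + a_2 x^2, the coefficients solve the normal equations G · a = b where
  G_{ij} = <φ_i, φ_j> and b_i = <f, φ_i>, with φ_0 = 1, φ_1 = x, φ_2 = x^2.
G =
  [2, 0, 2/3]
  [0, 2/3, 0]
  [2/3, 0, 2/5],
b = (-28/5, 12/5, -236/105).
Solving gives a_0 = -73/35, a_1 = 18/5, a_2 = -15/7, so
  g(x) = -15*x^2/7 + 18*x/5 - 73/35.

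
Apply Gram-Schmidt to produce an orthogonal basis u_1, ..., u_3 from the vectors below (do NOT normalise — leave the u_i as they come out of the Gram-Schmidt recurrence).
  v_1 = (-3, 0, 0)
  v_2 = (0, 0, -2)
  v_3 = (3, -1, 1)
Orthogonal basis:
  u_1 = (-3, 0, 0)
  u_2 = (0, 0, -2)
  u_3 = (0, -1, 0)

Apply the Gram-Schmidt recurrence
  u_1 = v_1
  u_i = v_i − Σ_{j<i} ((v_i · u_j) / (u_j · u_j)) · u_j.

Step by step this gives:
  u_1 = (-3, 0, 0)
  u_2 = (0, 0, -2)
  u_3 = (0, -1, 0)

Orthogonality check:
  u_2 · u_1 = 0 (should be 0)
  u_3 · u_1 = 0 (should be 0)
  u_3 · u_2 = 0 (should be 0)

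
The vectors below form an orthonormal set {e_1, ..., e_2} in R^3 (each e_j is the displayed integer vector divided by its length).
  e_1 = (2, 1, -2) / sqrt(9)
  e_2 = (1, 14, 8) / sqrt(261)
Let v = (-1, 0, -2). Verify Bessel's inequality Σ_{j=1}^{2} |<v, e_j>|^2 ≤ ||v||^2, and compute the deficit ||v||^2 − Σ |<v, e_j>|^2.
Σ |<v, e_j>|^2 = 45/29; ||v||^2 = 5; deficit = 100/29

Write each e_j = u_j / sqrt(<u_j, u_j>) where u_j is the displayed integer vector. Then <v, e_j> = <v, u_j> / sqrt(<u_j, u_j>), so |<v, e_j>|^2 = <v, u_j>^2 / <u_j, u_j>.
Coefficients: <v, e_1> = 2/sqrt(9), <v, e_2> = -17/sqrt(261).
Square and sum: Σ |<v, e_j>|^2 = 45/29.
Compute ||v||^2 = v·v = 5.
Deficit = 5 − 45/29 = 100/29 ≥ 0, confirming Bessel's inequality. (The deficit equals ||v − Σ <v,e_j> e_j||^2, the squared distance from v to span{e_j}.)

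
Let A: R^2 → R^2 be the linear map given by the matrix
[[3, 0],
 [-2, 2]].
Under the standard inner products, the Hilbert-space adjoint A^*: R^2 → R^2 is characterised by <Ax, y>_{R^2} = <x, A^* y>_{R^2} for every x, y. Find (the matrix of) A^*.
A^* = A^T =
[[3, -2],
 [0, 2]]

For real matrices with standard dot products, the defining identity <Ax, y> = <x, A^* y> gives (Ax)^T y = x^T (A^*) y, i.e. x^T A^T y = x^T (A^*) y. Since this holds for all x, y, we must have A^* = A^T. Therefore
A^* =
[[3, -2],
 [0, 2]].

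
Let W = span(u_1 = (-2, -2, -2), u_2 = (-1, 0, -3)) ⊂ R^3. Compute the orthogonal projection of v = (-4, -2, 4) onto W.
proj_W(v) = (-10/7, -26/7, 22/7)

Set up U = [u_1 | ... | u_2] ∈ R^(3×2). The projector onto W = col(U) is P = U (U^T U)^(-1) U^T.
Compute U^T U =
  [12, 8]
  [8, 10],
and U^T v = (4, -8).
Solve U^T U · c = U^T v for the coefficients: c = (13/7, -16/7). The projection is proj_W(v) = U c.
Check: (v - proj_W(v)) · u_1 = 0  (should be 0).
Check: (v - proj_W(v)) · u_2 = 0  (should be 0).
Result: proj_W(v) = (-10/7, -26/7, 22/7).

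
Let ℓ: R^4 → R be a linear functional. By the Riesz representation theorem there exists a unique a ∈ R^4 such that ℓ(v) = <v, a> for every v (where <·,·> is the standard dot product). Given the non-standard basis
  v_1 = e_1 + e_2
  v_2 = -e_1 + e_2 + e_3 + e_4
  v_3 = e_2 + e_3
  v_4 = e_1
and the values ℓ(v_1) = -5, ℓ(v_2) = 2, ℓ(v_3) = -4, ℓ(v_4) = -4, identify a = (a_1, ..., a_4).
a = (-4, -1, -3, 2)

Write a = (a_1, ..., a_4) in the standard basis. For each basis vector v_i, ℓ(v_i) = <v_i, a> is a linear equation in the a_j's. Collect the n equations into a matrix system V a = ℓ, where row i of V is v_i (expressed in the standard basis). Since V is invertible (lower-triangular with 1s on the diagonal, up to permutation), solve by back-substitution:
  V =
[[1, 1, 0, 0],
 [-1, 1, 1, 1],
 [0, 1, 1, 0],
 [1, 0, 0, 0]]
  V a = (-5, 2, -4, -4)
Solving gives a = (-4, -1, -3, 2).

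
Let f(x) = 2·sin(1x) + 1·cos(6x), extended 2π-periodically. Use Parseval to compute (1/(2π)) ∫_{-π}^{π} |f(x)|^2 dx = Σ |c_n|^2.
Σ |c_n|^2 = 5/2

Expand |f|^2 and use orthogonality of {sin(nx), cos(mx)} on [-π, π]:
  ∫_{-π}^{π} sin(nx)^2 dx = π, ∫ cos(mx)^2 dx = π, and cross terms integrate to 0.
So ∫_{-π}^{π} f(x)^2 dx = 2^2 · π + 1^2 · π = (4 + 1)π.
Divide by 2π: (4 + 1)/2 = 5/2.
By Parseval, this equals Σ |c_n|^2.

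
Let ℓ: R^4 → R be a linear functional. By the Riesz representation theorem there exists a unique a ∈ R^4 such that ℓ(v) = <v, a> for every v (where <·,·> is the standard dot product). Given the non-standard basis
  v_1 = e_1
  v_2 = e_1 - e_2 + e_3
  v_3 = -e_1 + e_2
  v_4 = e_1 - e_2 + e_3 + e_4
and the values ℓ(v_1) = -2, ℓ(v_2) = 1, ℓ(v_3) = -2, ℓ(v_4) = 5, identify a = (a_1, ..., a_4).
a = (-2, -4, -1, 4)

Write a = (a_1, ..., a_4) in the standard basis. For each basis vector v_i, ℓ(v_i) = <v_i, a> is a linear equation in the a_j's. Collect the n equations into a matrix system V a = ℓ, where row i of V is v_i (expressed in the standard basis). Since V is invertible (lower-triangular with 1s on the diagonal, up to permutation), solve by back-substitution:
  V =
[[1, 0, 0, 0],
 [1, -1, 1, 0],
 [-1, 1, 0, 0],
 [1, -1, 1, 1]]
  V a = (-2, 1, -2, 5)
Solving gives a = (-2, -4, -1, 4).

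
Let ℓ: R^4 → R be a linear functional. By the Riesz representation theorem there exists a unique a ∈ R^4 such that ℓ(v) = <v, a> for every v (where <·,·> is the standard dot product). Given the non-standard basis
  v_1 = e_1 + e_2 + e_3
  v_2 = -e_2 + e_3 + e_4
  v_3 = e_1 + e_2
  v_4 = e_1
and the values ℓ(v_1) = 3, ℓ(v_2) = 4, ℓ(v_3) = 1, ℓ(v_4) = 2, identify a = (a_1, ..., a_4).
a = (2, -1, 2, 1)

Write a = (a_1, ..., a_4) in the standard basis. For each basis vector v_i, ℓ(v_i) = <v_i, a> is a linear equation in the a_j's. Collect the n equations into a matrix system V a = ℓ, where row i of V is v_i (expressed in the standard basis). Since V is invertible (lower-triangular with 1s on the diagonal, up to permutation), solve by back-substitution:
  V =
[[1, 1, 1, 0],
 [0, -1, 1, 1],
 [1, 1, 0, 0],
 [1, 0, 0, 0]]
  V a = (3, 4, 1, 2)
Solving gives a = (2, -1, 2, 1).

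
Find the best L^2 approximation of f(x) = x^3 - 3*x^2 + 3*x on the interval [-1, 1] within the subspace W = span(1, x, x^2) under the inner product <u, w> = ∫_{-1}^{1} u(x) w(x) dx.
g(x) = -3*x^2 + 18*x/5

The best approximation g ∈ W is the orthogonal projection of f onto W. Writing g = a_0 + a_1 x + a_2 x^2, the coefficients solve the normal equations G · a = b where
  G_{ij} = <φ_i, φ_j> and b_i = <f, φ_i>, with φ_0 = 1, φ_1 = x, φ_2 = x^2.
G =
  [2, 0, 2/3]
  [0, 2/3, 0]
  [2/3, 0, 2/5],
b = (-2, 12/5, -6/5).
Solving gives a_0 = 0, a_1 = 18/5, a_2 = -3, so
  g(x) = -3*x^2 + 18*x/5.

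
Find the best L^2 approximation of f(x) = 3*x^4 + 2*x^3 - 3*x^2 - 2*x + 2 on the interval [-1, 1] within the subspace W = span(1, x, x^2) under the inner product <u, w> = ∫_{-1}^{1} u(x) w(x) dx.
g(x) = -3*x^2/7 - 4*x/5 + 61/35

The best approximation g ∈ W is the orthogonal projection of f onto W. Writing g = a_0 + a_1 x + a_2 x^2, the coefficients solve the normal equations G · a = b where
  G_{ij} = <φ_i, φ_j> and b_i = <f, φ_i>, with φ_0 = 1, φ_1 = x, φ_2 = x^2.
G =
  [2, 0, 2/3]
  [0, 2/3, 0]
  [2/3, 0, 2/5],
b = (16/5, -8/15, 104/105).
Solving gives a_0 = 61/35, a_1 = -4/5, a_2 = -3/7, so
  g(x) = -3*x^2/7 - 4*x/5 + 61/35.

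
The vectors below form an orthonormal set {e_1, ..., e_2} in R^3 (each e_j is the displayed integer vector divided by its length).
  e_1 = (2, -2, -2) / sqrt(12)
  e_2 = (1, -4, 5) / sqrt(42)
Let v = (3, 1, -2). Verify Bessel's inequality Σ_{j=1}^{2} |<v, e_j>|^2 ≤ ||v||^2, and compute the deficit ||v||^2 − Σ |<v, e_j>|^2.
Σ |<v, e_j>|^2 = 115/14; ||v||^2 = 14; deficit = 81/14

Write each e_j = u_j / sqrt(<u_j, u_j>) where u_j is the displayed integer vector. Then <v, e_j> = <v, u_j> / sqrt(<u_j, u_j>), so |<v, e_j>|^2 = <v, u_j>^2 / <u_j, u_j>.
Coefficients: <v, e_1> = 8/sqrt(12), <v, e_2> = -11/sqrt(42).
Square and sum: Σ |<v, e_j>|^2 = 115/14.
Compute ||v||^2 = v·v = 14.
Deficit = 14 − 115/14 = 81/14 ≥ 0, confirming Bessel's inequality. (The deficit equals ||v − Σ <v,e_j> e_j||^2, the squared distance from v to span{e_j}.)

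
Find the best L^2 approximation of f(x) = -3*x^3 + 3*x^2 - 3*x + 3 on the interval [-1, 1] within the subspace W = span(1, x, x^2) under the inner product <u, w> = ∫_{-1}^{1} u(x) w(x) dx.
g(x) = 3*x^2 - 24*x/5 + 3

The best approximation g ∈ W is the orthogonal projection of f onto W. Writing g = a_0 + a_1 x + a_2 x^2, the coefficients solve the normal equations G · a = b where
  G_{ij} = <φ_i, φ_j> and b_i = <f, φ_i>, with φ_0 = 1, φ_1 = x, φ_2 = x^2.
G =
  [2, 0, 2/3]
  [0, 2/3, 0]
  [2/3, 0, 2/5],
b = (8, -16/5, 16/5).
Solving gives a_0 = 3, a_1 = -24/5, a_2 = 3, so
  g(x) = 3*x^2 - 24*x/5 + 3.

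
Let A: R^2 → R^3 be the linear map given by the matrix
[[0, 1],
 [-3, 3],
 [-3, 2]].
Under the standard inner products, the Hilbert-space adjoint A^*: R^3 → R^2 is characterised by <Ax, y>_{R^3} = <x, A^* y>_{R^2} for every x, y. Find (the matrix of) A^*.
A^* = A^T =
[[0, -3, -3],
 [1, 3, 2]]

For real matrices with standard dot products, the defining identity <Ax, y> = <x, A^* y> gives (Ax)^T y = x^T (A^*) y, i.e. x^T A^T y = x^T (A^*) y. Since this holds for all x, y, we must have A^* = A^T. Therefore
A^* =
[[0, -3, -3],
 [1, 3, 2]].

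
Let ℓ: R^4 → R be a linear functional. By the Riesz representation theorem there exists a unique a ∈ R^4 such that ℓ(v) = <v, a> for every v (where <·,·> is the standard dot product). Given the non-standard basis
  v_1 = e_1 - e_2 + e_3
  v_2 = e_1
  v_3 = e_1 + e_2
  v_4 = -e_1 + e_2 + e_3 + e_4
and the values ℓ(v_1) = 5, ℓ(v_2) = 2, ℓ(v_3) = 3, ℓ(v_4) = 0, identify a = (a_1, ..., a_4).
a = (2, 1, 4, -3)

Write a = (a_1, ..., a_4) in the standard basis. For each basis vector v_i, ℓ(v_i) = <v_i, a> is a linear equation in the a_j's. Collect the n equations into a matrix system V a = ℓ, where row i of V is v_i (expressed in the standard basis). Since V is invertible (lower-triangular with 1s on the diagonal, up to permutation), solve by back-substitution:
  V =
[[1, -1, 1, 0],
 [1, 0, 0, 0],
 [1, 1, 0, 0],
 [-1, 1, 1, 1]]
  V a = (5, 2, 3, 0)
Solving gives a = (2, 1, 4, -3).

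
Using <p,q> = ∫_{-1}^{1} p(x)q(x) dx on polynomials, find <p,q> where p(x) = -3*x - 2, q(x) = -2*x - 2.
<p,q> = 12

Expand the product: p(x)·q(x) = 6*x^2 + 10*x + 4.
∫_{-1}^{1} of each monomial x^k gives [2/(k+1) if k even, 0 if k odd]. Integrating term-by-term (or equivalently evaluating the antiderivative F(x) = 2*x^3 + 5*x^2 + 4*x at the endpoints):
  F(1) − F(−1) = 11 − (-1) = 12.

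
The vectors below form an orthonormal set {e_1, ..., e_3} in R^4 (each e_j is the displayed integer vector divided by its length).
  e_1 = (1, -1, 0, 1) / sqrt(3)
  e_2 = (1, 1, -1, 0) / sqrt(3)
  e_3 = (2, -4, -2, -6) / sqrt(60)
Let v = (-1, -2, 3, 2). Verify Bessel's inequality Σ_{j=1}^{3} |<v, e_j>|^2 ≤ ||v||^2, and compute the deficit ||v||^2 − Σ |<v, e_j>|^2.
Σ |<v, e_j>|^2 = 87/5; ||v||^2 = 18; deficit = 3/5

Write each e_j = u_j / sqrt(<u_j, u_j>) where u_j is the displayed integer vector. Then <v, e_j> = <v, u_j> / sqrt(<u_j, u_j>), so |<v, e_j>|^2 = <v, u_j>^2 / <u_j, u_j>.
Coefficients: <v, e_1> = 3/sqrt(3), <v, e_2> = -6/sqrt(3), <v, e_3> = -12/sqrt(60).
Square and sum: Σ |<v, e_j>|^2 = 87/5.
Compute ||v||^2 = v·v = 18.
Deficit = 18 − 87/5 = 3/5 ≥ 0, confirming Bessel's inequality. (The deficit equals ||v − Σ <v,e_j> e_j||^2, the squared distance from v to span{e_j}.)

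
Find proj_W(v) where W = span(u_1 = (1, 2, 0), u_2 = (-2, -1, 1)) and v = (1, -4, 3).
proj_W(v) = (-8/7, -41/14, -3/14)

Set up U = [u_1 | ... | u_2] ∈ R^(3×2). The projector onto W = col(U) is P = U (U^T U)^(-1) U^T.
Compute U^T U =
  [5, -4]
  [-4, 6],
and U^T v = (-7, 5).
Solve U^T U · c = U^T v for the coefficients: c = (-11/7, -3/14). The projection is proj_W(v) = U c.
Check: (v - proj_W(v)) · u_1 = 0  (should be 0).
Check: (v - proj_W(v)) · u_2 = 0  (should be 0).
Result: proj_W(v) = (-8/7, -41/14, -3/14).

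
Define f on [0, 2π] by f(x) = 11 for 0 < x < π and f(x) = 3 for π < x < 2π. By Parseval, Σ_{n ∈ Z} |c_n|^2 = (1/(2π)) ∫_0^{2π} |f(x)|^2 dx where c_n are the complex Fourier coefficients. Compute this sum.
Σ |c_n|^2 = 65

Parseval equates the L^2 energy of f (normalised by 1/(2π)) with the ℓ^2 sum of its Fourier coefficients: (1/(2π)) ∫_0^{2π} |f|^2 = Σ |c_n|^2.
Compute the left side: (1/(2π)) [∫_0^π 11^2 dx + ∫_π^{2π} 3^2 dx] = (1/(2π)) · (121π + 9π) = (121 + 9)/2 = 65.
So Σ_{n ∈ Z} |c_n|^2 = 65.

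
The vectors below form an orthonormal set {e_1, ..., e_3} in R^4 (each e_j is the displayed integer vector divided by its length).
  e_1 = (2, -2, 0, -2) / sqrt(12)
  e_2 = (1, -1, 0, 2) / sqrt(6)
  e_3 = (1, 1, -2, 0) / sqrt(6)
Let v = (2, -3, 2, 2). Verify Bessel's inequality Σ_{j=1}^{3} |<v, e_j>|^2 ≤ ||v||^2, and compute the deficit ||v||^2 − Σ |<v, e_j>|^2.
Σ |<v, e_j>|^2 = 62/3; ||v||^2 = 21; deficit = 1/3

Write each e_j = u_j / sqrt(<u_j, u_j>) where u_j is the displayed integer vector. Then <v, e_j> = <v, u_j> / sqrt(<u_j, u_j>), so |<v, e_j>|^2 = <v, u_j>^2 / <u_j, u_j>.
Coefficients: <v, e_1> = 6/sqrt(12), <v, e_2> = 9/sqrt(6), <v, e_3> = -5/sqrt(6).
Square and sum: Σ |<v, e_j>|^2 = 62/3.
Compute ||v||^2 = v·v = 21.
Deficit = 21 − 62/3 = 1/3 ≥ 0, confirming Bessel's inequality. (The deficit equals ||v − Σ <v,e_j> e_j||^2, the squared distance from v to span{e_j}.)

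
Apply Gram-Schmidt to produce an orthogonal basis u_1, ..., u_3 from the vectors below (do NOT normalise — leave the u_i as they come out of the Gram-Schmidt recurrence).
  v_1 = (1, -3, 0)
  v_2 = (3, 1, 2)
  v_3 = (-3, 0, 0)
Orthogonal basis:
  u_1 = (1, -3, 0)
  u_2 = (3, 1, 2)
  u_3 = (-27/35, -9/35, 9/7)

Apply the Gram-Schmidt recurrence
  u_1 = v_1
  u_i = v_i − Σ_{j<i} ((v_i · u_j) / (u_j · u_j)) · u_j.

Step by step this gives:
  u_1 = (1, -3, 0)
  u_2 = (3, 1, 2)
  u_3 = (-27/35, -9/35, 9/7)

Orthogonality check:
  u_2 · u_1 = 0 (should be 0)
  u_3 · u_1 = 0 (should be 0)
  u_3 · u_2 = 0 (should be 0)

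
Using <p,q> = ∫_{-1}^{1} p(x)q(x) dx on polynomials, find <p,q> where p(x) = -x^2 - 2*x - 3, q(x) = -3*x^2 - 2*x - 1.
<p,q> = 248/15

Expand the product: p(x)·q(x) = 3*x^4 + 8*x^3 + 14*x^2 + 8*x + 3.
∫_{-1}^{1} of each monomial x^k gives [2/(k+1) if k even, 0 if k odd]. Integrating term-by-term (or equivalently evaluating the antiderivative F(x) = 3*x^5/5 + 2*x^4 + 14*x^3/3 + 4*x^2 + 3*x at the endpoints):
  F(1) − F(−1) = 214/15 − (-34/15) = 248/15.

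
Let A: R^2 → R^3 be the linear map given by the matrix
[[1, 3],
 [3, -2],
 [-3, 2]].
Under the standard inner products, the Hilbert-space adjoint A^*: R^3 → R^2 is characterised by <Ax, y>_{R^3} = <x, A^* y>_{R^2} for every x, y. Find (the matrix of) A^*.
A^* = A^T =
[[1, 3, -3],
 [3, -2, 2]]

For real matrices with standard dot products, the defining identity <Ax, y> = <x, A^* y> gives (Ax)^T y = x^T (A^*) y, i.e. x^T A^T y = x^T (A^*) y. Since this holds for all x, y, we must have A^* = A^T. Therefore
A^* =
[[1, 3, -3],
 [3, -2, 2]].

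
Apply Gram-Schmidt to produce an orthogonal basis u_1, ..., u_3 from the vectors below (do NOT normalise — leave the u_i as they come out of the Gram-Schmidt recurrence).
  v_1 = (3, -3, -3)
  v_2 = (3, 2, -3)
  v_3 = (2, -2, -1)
Orthogonal basis:
  u_1 = (3, -3, -3)
  u_2 = (5/3, 10/3, -5/3)
  u_3 = (1/2, 0, 1/2)

Apply the Gram-Schmidt recurrence
  u_1 = v_1
  u_i = v_i − Σ_{j<i} ((v_i · u_j) / (u_j · u_j)) · u_j.

Step by step this gives:
  u_1 = (3, -3, -3)
  u_2 = (5/3, 10/3, -5/3)
  u_3 = (1/2, 0, 1/2)

Orthogonality check:
  u_2 · u_1 = 0 (should be 0)
  u_3 · u_1 = 0 (should be 0)
  u_3 · u_2 = 0 (should be 0)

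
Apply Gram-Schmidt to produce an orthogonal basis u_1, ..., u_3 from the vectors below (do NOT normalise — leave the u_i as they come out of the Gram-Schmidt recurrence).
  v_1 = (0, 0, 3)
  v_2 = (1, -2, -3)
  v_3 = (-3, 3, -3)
Orthogonal basis:
  u_1 = (0, 0, 3)
  u_2 = (1, -2, 0)
  u_3 = (-6/5, -3/5, 0)

Apply the Gram-Schmidt recurrence
  u_1 = v_1
  u_i = v_i − Σ_{j<i} ((v_i · u_j) / (u_j · u_j)) · u_j.

Step by step this gives:
  u_1 = (0, 0, 3)
  u_2 = (1, -2, 0)
  u_3 = (-6/5, -3/5, 0)

Orthogonality check:
  u_2 · u_1 = 0 (should be 0)
  u_3 · u_1 = 0 (should be 0)
  u_3 · u_2 = 0 (should be 0)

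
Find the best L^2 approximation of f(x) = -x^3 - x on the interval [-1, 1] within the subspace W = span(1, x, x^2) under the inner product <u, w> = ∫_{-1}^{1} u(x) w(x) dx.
g(x) = -8*x/5

The best approximation g ∈ W is the orthogonal projection of f onto W. Writing g = a_0 + a_1 x + a_2 x^2, the coefficients solve the normal equations G · a = b where
  G_{ij} = <φ_i, φ_j> and b_i = <f, φ_i>, with φ_0 = 1, φ_1 = x, φ_2 = x^2.
G =
  [2, 0, 2/3]
  [0, 2/3, 0]
  [2/3, 0, 2/5],
b = (0, -16/15, 0).
Solving gives a_0 = 0, a_1 = -8/5, a_2 = 0, so
  g(x) = -8*x/5.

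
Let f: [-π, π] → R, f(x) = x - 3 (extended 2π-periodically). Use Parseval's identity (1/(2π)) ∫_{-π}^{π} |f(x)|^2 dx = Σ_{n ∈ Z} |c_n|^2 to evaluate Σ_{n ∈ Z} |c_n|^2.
Σ |c_n|^2 = π^2/3 + 9

Expand and integrate term by term over [-π, π]:
  ∫ (x)^2 dx = 1·(2π^3/3); ∫ 2·1·(-3)·x dx = 0 (odd integrand); ∫ (-3)^2 dx = 9·2π.
So (1/(2π)) ∫_{-π}^{π} (x - 3)^2 dx = 1π^2/3 + 9 = π^2/3 + 9.
Parseval ⇒ Σ |c_n|^2 = π^2/3 + 9.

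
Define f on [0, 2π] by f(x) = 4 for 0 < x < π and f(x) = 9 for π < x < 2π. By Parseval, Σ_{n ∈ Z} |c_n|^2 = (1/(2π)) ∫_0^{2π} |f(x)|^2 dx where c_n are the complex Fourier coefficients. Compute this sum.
Σ |c_n|^2 = 97/2

Parseval equates the L^2 energy of f (normalised by 1/(2π)) with the ℓ^2 sum of its Fourier coefficients: (1/(2π)) ∫_0^{2π} |f|^2 = Σ |c_n|^2.
Compute the left side: (1/(2π)) [∫_0^π 4^2 dx + ∫_π^{2π} 9^2 dx] = (1/(2π)) · (16π + 81π) = (16 + 81)/2 = 97/2.
So Σ_{n ∈ Z} |c_n|^2 = 97/2.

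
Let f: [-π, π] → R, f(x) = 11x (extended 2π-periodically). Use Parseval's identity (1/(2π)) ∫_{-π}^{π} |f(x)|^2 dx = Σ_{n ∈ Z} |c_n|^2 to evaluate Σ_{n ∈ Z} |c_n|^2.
Σ |c_n|^2 = 121π^2/3

Expand and integrate term by term over [-π, π]:
  ∫ (11x)^2 dx = 121·(2π^3/3); ∫ 2·11·(0)·x dx = 0 (odd integrand); ∫ 0^2 dx = 0·2π.
So (1/(2π)) ∫_{-π}^{π} (11x)^2 dx = 121π^2/3 + 0 = 121π^2/3.
Parseval ⇒ Σ |c_n|^2 = 121π^2/3.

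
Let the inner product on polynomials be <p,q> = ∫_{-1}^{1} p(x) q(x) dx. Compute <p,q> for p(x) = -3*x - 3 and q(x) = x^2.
<p,q> = -2

Expand the product: p(x)·q(x) = -3*x^3 - 3*x^2.
∫_{-1}^{1} of each monomial x^k gives [2/(k+1) if k even, 0 if k odd]. Integrating term-by-term (or equivalently evaluating the antiderivative F(x) = -3*x^4/4 - x^3 at the endpoints):
  F(1) − F(−1) = -7/4 − (1/4) = -2.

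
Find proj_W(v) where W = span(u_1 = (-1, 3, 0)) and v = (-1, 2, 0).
proj_W(v) = (-7/10, 21/10, 0)

Set up U = [u_1 | ... | u_1] ∈ R^(3×1). The projector onto W = col(U) is P = U (U^T U)^(-1) U^T.
Compute U^T U =
  [10],
and U^T v = (7).
Solve U^T U · c = U^T v for the coefficients: c = (7/10). The projection is proj_W(v) = U c.
Check: (v - proj_W(v)) · u_1 = 0  (should be 0).
Result: proj_W(v) = (-7/10, 21/10, 0).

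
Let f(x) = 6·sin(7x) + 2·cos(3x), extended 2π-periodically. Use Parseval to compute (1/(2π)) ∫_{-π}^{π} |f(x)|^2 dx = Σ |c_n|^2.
Σ |c_n|^2 = 20

Expand |f|^2 and use orthogonality of {sin(nx), cos(mx)} on [-π, π]:
  ∫_{-π}^{π} sin(nx)^2 dx = π, ∫ cos(mx)^2 dx = π, and cross terms integrate to 0.
So ∫_{-π}^{π} f(x)^2 dx = 6^2 · π + 2^2 · π = (36 + 4)π.
Divide by 2π: (36 + 4)/2 = 20.
By Parseval, this equals Σ |c_n|^2.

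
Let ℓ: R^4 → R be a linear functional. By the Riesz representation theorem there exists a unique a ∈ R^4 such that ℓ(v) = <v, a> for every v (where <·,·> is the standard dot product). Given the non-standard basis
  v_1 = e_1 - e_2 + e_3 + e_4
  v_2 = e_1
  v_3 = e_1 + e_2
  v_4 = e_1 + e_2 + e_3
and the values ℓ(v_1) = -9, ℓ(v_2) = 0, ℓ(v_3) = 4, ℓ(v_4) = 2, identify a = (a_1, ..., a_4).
a = (0, 4, -2, -3)

Write a = (a_1, ..., a_4) in the standard basis. For each basis vector v_i, ℓ(v_i) = <v_i, a> is a linear equation in the a_j's. Collect the n equations into a matrix system V a = ℓ, where row i of V is v_i (expressed in the standard basis). Since V is invertible (lower-triangular with 1s on the diagonal, up to permutation), solve by back-substitution:
  V =
[[1, -1, 1, 1],
 [1, 0, 0, 0],
 [1, 1, 0, 0],
 [1, 1, 1, 0]]
  V a = (-9, 0, 4, 2)
Solving gives a = (0, 4, -2, -3).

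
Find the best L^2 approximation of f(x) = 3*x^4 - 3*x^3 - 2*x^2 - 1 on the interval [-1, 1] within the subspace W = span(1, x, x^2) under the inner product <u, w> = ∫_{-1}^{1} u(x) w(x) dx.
g(x) = 4*x^2/7 - 9*x/5 - 44/35

The best approximation g ∈ W is the orthogonal projection of f onto W. Writing g = a_0 + a_1 x + a_2 x^2, the coefficients solve the normal equations G · a = b where
  G_{ij} = <φ_i, φ_j> and b_i = <f, φ_i>, with φ_0 = 1, φ_1 = x, φ_2 = x^2.
G =
  [2, 0, 2/3]
  [0, 2/3, 0]
  [2/3, 0, 2/5],
b = (-32/15, -6/5, -64/105).
Solving gives a_0 = -44/35, a_1 = -9/5, a_2 = 4/7, so
  g(x) = 4*x^2/7 - 9*x/5 - 44/35.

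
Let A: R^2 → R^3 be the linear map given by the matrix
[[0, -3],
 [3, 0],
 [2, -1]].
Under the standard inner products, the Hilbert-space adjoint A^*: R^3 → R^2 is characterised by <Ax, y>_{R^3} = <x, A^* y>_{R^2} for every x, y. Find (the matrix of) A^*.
A^* = A^T =
[[0, 3, 2],
 [-3, 0, -1]]

For real matrices with standard dot products, the defining identity <Ax, y> = <x, A^* y> gives (Ax)^T y = x^T (A^*) y, i.e. x^T A^T y = x^T (A^*) y. Since this holds for all x, y, we must have A^* = A^T. Therefore
A^* =
[[0, 3, 2],
 [-3, 0, -1]].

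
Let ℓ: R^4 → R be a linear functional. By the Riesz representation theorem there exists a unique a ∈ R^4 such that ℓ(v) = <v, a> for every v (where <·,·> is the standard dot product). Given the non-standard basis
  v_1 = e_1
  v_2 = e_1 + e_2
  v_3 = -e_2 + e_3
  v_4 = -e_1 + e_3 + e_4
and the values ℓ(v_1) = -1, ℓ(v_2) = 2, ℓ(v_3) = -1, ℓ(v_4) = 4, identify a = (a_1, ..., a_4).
a = (-1, 3, 2, 1)

Write a = (a_1, ..., a_4) in the standard basis. For each basis vector v_i, ℓ(v_i) = <v_i, a> is a linear equation in the a_j's. Collect the n equations into a matrix system V a = ℓ, where row i of V is v_i (expressed in the standard basis). Since V is invertible (lower-triangular with 1s on the diagonal, up to permutation), solve by back-substitution:
  V =
[[1, 0, 0, 0],
 [1, 1, 0, 0],
 [0, -1, 1, 0],
 [-1, 0, 1, 1]]
  V a = (-1, 2, -1, 4)
Solving gives a = (-1, 3, 2, 1).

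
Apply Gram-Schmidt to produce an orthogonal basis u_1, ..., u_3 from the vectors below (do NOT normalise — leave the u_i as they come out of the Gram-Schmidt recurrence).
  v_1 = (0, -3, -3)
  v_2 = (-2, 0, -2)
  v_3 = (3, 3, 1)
Orthogonal basis:
  u_1 = (0, -3, -3)
  u_2 = (-2, 1, -1)
  u_3 = (5/3, 5/3, -5/3)

Apply the Gram-Schmidt recurrence
  u_1 = v_1
  u_i = v_i − Σ_{j<i} ((v_i · u_j) / (u_j · u_j)) · u_j.

Step by step this gives:
  u_1 = (0, -3, -3)
  u_2 = (-2, 1, -1)
  u_3 = (5/3, 5/3, -5/3)

Orthogonality check:
  u_2 · u_1 = 0 (should be 0)
  u_3 · u_1 = 0 (should be 0)
  u_3 · u_2 = 0 (should be 0)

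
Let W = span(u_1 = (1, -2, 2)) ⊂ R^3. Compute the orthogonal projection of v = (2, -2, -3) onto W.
proj_W(v) = (0, 0, 0)

Set up U = [u_1 | ... | u_1] ∈ R^(3×1). The projector onto W = col(U) is P = U (U^T U)^(-1) U^T.
Compute U^T U =
  [9],
and U^T v = (0).
Solve U^T U · c = U^T v for the coefficients: c = (0). The projection is proj_W(v) = U c.
Check: (v - proj_W(v)) · u_1 = 0  (should be 0).
Result: proj_W(v) = (0, 0, 0).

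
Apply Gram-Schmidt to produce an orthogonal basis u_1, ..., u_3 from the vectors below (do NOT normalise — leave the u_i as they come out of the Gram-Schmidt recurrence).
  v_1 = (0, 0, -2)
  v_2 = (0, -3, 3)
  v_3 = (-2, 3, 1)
Orthogonal basis:
  u_1 = (0, 0, -2)
  u_2 = (0, -3, 0)
  u_3 = (-2, 0, 0)

Apply the Gram-Schmidt recurrence
  u_1 = v_1
  u_i = v_i − Σ_{j<i} ((v_i · u_j) / (u_j · u_j)) · u_j.

Step by step this gives:
  u_1 = (0, 0, -2)
  u_2 = (0, -3, 0)
  u_3 = (-2, 0, 0)

Orthogonality check:
  u_2 · u_1 = 0 (should be 0)
  u_3 · u_1 = 0 (should be 0)
  u_3 · u_2 = 0 (should be 0)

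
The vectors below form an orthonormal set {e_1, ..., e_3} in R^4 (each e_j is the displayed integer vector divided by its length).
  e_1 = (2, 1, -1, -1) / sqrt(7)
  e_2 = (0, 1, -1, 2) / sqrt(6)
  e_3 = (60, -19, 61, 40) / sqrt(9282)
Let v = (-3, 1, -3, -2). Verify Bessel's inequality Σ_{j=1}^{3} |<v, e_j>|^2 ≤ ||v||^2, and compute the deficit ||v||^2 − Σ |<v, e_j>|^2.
Σ |<v, e_j>|^2 = 5082/221; ||v||^2 = 23; deficit = 1/221

Write each e_j = u_j / sqrt(<u_j, u_j>) where u_j is the displayed integer vector. Then <v, e_j> = <v, u_j> / sqrt(<u_j, u_j>), so |<v, e_j>|^2 = <v, u_j>^2 / <u_j, u_j>.
Coefficients: <v, e_1> = 0/sqrt(7), <v, e_2> = 0/sqrt(6), <v, e_3> = -462/sqrt(9282).
Square and sum: Σ |<v, e_j>|^2 = 5082/221.
Compute ||v||^2 = v·v = 23.
Deficit = 23 − 5082/221 = 1/221 ≥ 0, confirming Bessel's inequality. (The deficit equals ||v − Σ <v,e_j> e_j||^2, the squared distance from v to span{e_j}.)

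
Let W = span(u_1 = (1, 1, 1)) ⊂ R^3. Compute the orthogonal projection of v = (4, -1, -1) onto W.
proj_W(v) = (2/3, 2/3, 2/3)

Set up U = [u_1 | ... | u_1] ∈ R^(3×1). The projector onto W = col(U) is P = U (U^T U)^(-1) U^T.
Compute U^T U =
  [3],
and U^T v = (2).
Solve U^T U · c = U^T v for the coefficients: c = (2/3). The projection is proj_W(v) = U c.
Check: (v - proj_W(v)) · u_1 = 0  (should be 0).
Result: proj_W(v) = (2/3, 2/3, 2/3).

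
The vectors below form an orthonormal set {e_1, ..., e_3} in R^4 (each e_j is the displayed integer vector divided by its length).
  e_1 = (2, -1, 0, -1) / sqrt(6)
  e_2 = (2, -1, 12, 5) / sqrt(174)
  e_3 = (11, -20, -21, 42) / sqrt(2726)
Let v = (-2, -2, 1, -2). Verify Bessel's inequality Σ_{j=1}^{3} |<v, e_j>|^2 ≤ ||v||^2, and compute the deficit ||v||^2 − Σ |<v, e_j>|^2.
Σ |<v, e_j>|^2 = 261/94; ||v||^2 = 13; deficit = 961/94

Write each e_j = u_j / sqrt(<u_j, u_j>) where u_j is the displayed integer vector. Then <v, e_j> = <v, u_j> / sqrt(<u_j, u_j>), so |<v, e_j>|^2 = <v, u_j>^2 / <u_j, u_j>.
Coefficients: <v, e_1> = 0/sqrt(6), <v, e_2> = 0/sqrt(174), <v, e_3> = -87/sqrt(2726).
Square and sum: Σ |<v, e_j>|^2 = 261/94.
Compute ||v||^2 = v·v = 13.
Deficit = 13 − 261/94 = 961/94 ≥ 0, confirming Bessel's inequality. (The deficit equals ||v − Σ <v,e_j> e_j||^2, the squared distance from v to span{e_j}.)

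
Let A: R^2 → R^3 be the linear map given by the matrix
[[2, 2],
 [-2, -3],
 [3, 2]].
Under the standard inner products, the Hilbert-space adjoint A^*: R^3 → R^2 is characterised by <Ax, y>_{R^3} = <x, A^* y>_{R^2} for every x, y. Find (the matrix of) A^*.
A^* = A^T =
[[2, -2, 3],
 [2, -3, 2]]

For real matrices with standard dot products, the defining identity <Ax, y> = <x, A^* y> gives (Ax)^T y = x^T (A^*) y, i.e. x^T A^T y = x^T (A^*) y. Since this holds for all x, y, we must have A^* = A^T. Therefore
A^* =
[[2, -2, 3],
 [2, -3, 2]].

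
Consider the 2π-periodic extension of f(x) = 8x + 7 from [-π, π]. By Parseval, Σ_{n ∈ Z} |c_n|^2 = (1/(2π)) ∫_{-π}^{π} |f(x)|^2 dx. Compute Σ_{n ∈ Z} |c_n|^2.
Σ |c_n|^2 = 64π^2/3 + 49

Expand and integrate term by term over [-π, π]:
  ∫ (8x)^2 dx = 64·(2π^3/3); ∫ 2·8·(7)·x dx = 0 (odd integrand); ∫ 7^2 dx = 49·2π.
So (1/(2π)) ∫_{-π}^{π} (8x + 7)^2 dx = 64π^2/3 + 49 = 64π^2/3 + 49.
Parseval ⇒ Σ |c_n|^2 = 64π^2/3 + 49.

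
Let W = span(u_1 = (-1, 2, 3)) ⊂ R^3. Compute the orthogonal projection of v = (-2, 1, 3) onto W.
proj_W(v) = (-13/14, 13/7, 39/14)

Set up U = [u_1 | ... | u_1] ∈ R^(3×1). The projector onto W = col(U) is P = U (U^T U)^(-1) U^T.
Compute U^T U =
  [14],
and U^T v = (13).
Solve U^T U · c = U^T v for the coefficients: c = (13/14). The projection is proj_W(v) = U c.
Check: (v - proj_W(v)) · u_1 = 0  (should be 0).
Result: proj_W(v) = (-13/14, 13/7, 39/14).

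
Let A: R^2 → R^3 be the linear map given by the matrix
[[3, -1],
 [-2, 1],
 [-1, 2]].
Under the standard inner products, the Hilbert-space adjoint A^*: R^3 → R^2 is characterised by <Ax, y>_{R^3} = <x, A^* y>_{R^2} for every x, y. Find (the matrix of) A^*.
A^* = A^T =
[[3, -2, -1],
 [-1, 1, 2]]

For real matrices with standard dot products, the defining identity <Ax, y> = <x, A^* y> gives (Ax)^T y = x^T (A^*) y, i.e. x^T A^T y = x^T (A^*) y. Since this holds for all x, y, we must have A^* = A^T. Therefore
A^* =
[[3, -2, -1],
 [-1, 1, 2]].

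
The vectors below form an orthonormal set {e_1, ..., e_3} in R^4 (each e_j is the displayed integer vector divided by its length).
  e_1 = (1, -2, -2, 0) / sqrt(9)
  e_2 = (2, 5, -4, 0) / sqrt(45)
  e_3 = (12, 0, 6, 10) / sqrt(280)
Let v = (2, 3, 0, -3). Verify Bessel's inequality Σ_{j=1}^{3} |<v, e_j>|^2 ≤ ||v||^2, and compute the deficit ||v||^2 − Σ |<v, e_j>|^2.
Σ |<v, e_j>|^2 = 139/14; ||v||^2 = 22; deficit = 169/14

Write each e_j = u_j / sqrt(<u_j, u_j>) where u_j is the displayed integer vector. Then <v, e_j> = <v, u_j> / sqrt(<u_j, u_j>), so |<v, e_j>|^2 = <v, u_j>^2 / <u_j, u_j>.
Coefficients: <v, e_1> = -4/sqrt(9), <v, e_2> = 19/sqrt(45), <v, e_3> = -6/sqrt(280).
Square and sum: Σ |<v, e_j>|^2 = 139/14.
Compute ||v||^2 = v·v = 22.
Deficit = 22 − 139/14 = 169/14 ≥ 0, confirming Bessel's inequality. (The deficit equals ||v − Σ <v,e_j> e_j||^2, the squared distance from v to span{e_j}.)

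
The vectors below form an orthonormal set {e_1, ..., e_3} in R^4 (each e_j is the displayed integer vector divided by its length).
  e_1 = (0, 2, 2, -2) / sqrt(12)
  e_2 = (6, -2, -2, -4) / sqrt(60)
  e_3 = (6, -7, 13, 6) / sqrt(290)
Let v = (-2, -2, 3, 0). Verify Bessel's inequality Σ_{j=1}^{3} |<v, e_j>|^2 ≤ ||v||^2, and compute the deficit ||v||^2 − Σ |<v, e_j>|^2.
Σ |<v, e_j>|^2 = 545/58; ||v||^2 = 17; deficit = 441/58

Write each e_j = u_j / sqrt(<u_j, u_j>) where u_j is the displayed integer vector. Then <v, e_j> = <v, u_j> / sqrt(<u_j, u_j>), so |<v, e_j>|^2 = <v, u_j>^2 / <u_j, u_j>.
Coefficients: <v, e_1> = 2/sqrt(12), <v, e_2> = -14/sqrt(60), <v, e_3> = 41/sqrt(290).
Square and sum: Σ |<v, e_j>|^2 = 545/58.
Compute ||v||^2 = v·v = 17.
Deficit = 17 − 545/58 = 441/58 ≥ 0, confirming Bessel's inequality. (The deficit equals ||v − Σ <v,e_j> e_j||^2, the squared distance from v to span{e_j}.)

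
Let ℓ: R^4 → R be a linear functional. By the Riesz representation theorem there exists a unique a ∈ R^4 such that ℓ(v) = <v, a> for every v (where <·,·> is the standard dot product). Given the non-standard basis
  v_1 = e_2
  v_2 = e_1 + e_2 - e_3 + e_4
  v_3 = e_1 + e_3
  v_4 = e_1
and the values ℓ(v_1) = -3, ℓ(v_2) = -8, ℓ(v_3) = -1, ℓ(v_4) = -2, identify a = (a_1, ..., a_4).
a = (-2, -3, 1, -2)

Write a = (a_1, ..., a_4) in the standard basis. For each basis vector v_i, ℓ(v_i) = <v_i, a> is a linear equation in the a_j's. Collect the n equations into a matrix system V a = ℓ, where row i of V is v_i (expressed in the standard basis). Since V is invertible (lower-triangular with 1s on the diagonal, up to permutation), solve by back-substitution:
  V =
[[0, 1, 0, 0],
 [1, 1, -1, 1],
 [1, 0, 1, 0],
 [1, 0, 0, 0]]
  V a = (-3, -8, -1, -2)
Solving gives a = (-2, -3, 1, -2).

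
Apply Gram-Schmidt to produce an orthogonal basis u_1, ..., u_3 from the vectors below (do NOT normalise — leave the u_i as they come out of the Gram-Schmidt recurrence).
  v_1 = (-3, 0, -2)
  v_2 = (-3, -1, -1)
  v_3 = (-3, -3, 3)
Orthogonal basis:
  u_1 = (-3, 0, -2)
  u_2 = (-6/13, -1, 9/13)
  u_3 = (-6/11, 9/11, 9/11)

Apply the Gram-Schmidt recurrence
  u_1 = v_1
  u_i = v_i − Σ_{j<i} ((v_i · u_j) / (u_j · u_j)) · u_j.

Step by step this gives:
  u_1 = (-3, 0, -2)
  u_2 = (-6/13, -1, 9/13)
  u_3 = (-6/11, 9/11, 9/11)

Orthogonality check:
  u_2 · u_1 = 0 (should be 0)
  u_3 · u_1 = 0 (should be 0)
  u_3 · u_2 = 0 (should be 0)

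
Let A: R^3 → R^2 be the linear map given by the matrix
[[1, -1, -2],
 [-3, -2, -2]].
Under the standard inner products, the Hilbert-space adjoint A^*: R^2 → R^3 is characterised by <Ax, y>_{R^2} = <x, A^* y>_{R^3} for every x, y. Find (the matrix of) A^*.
A^* = A^T =
[[1, -3],
 [-1, -2],
 [-2, -2]]

For real matrices with standard dot products, the defining identity <Ax, y> = <x, A^* y> gives (Ax)^T y = x^T (A^*) y, i.e. x^T A^T y = x^T (A^*) y. Since this holds for all x, y, we must have A^* = A^T. Therefore
A^* =
[[1, -3],
 [-1, -2],
 [-2, -2]].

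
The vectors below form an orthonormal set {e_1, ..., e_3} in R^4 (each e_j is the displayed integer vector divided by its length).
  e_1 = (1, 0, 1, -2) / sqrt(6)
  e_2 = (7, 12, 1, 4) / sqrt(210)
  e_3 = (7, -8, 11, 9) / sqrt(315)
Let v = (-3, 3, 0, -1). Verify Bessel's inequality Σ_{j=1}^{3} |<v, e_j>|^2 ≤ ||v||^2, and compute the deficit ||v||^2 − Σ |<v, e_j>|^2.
Σ |<v, e_j>|^2 = 10; ||v||^2 = 19; deficit = 9

Write each e_j = u_j / sqrt(<u_j, u_j>) where u_j is the displayed integer vector. Then <v, e_j> = <v, u_j> / sqrt(<u_j, u_j>), so |<v, e_j>|^2 = <v, u_j>^2 / <u_j, u_j>.
Coefficients: <v, e_1> = -1/sqrt(6), <v, e_2> = 11/sqrt(210), <v, e_3> = -54/sqrt(315).
Square and sum: Σ |<v, e_j>|^2 = 10.
Compute ||v||^2 = v·v = 19.
Deficit = 19 − 10 = 9 ≥ 0, confirming Bessel's inequality. (The deficit equals ||v − Σ <v,e_j> e_j||^2, the squared distance from v to span{e_j}.)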